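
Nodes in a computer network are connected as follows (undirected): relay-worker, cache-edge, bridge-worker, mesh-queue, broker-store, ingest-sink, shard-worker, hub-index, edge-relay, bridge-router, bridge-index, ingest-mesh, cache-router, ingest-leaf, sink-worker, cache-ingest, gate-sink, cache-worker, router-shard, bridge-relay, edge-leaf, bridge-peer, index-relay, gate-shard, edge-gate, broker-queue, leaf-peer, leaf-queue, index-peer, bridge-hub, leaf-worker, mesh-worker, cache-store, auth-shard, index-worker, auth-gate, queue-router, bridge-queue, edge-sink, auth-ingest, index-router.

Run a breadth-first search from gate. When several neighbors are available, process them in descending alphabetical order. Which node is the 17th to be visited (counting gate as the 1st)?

store

Visit gate; enqueue sink, shard, edge, auth → queue [sink, shard, edge, auth]
Visit sink; enqueue worker, ingest → queue [shard, edge, auth, worker, ingest]
Visit shard; enqueue router → queue [edge, auth, worker, ingest, router]
Visit edge; enqueue relay, leaf, cache → queue [auth, worker, ingest, router, relay, leaf, cache]
Visit auth → queue [worker, ingest, router, relay, leaf, cache]
Visit worker; enqueue mesh, index, bridge → queue [ingest, router, relay, leaf, cache, mesh, index, bridge]
Visit ingest → queue [router, relay, leaf, cache, mesh, index, bridge]
Visit router; enqueue queue → queue [relay, leaf, cache, mesh, index, bridge, queue]
Visit relay → queue [leaf, cache, mesh, index, bridge, queue]
Visit leaf; enqueue peer → queue [cache, mesh, index, bridge, queue, peer]
Visit cache; enqueue store → queue [mesh, index, bridge, queue, peer, store]
Visit mesh → queue [index, bridge, queue, peer, store]
Visit index; enqueue hub → queue [bridge, queue, peer, store, hub]
Visit bridge → queue [queue, peer, store, hub]
Visit queue; enqueue broker → queue [peer, store, hub, broker]
Visit peer → queue [store, hub, broker]
Visit store → queue [hub, broker]
Visit hub → queue [broker]
Visit broker → queue []

Visit order: gate, sink, shard, edge, auth, worker, ingest, router, relay, leaf, cache, mesh, index, bridge, queue, peer, store, hub, broker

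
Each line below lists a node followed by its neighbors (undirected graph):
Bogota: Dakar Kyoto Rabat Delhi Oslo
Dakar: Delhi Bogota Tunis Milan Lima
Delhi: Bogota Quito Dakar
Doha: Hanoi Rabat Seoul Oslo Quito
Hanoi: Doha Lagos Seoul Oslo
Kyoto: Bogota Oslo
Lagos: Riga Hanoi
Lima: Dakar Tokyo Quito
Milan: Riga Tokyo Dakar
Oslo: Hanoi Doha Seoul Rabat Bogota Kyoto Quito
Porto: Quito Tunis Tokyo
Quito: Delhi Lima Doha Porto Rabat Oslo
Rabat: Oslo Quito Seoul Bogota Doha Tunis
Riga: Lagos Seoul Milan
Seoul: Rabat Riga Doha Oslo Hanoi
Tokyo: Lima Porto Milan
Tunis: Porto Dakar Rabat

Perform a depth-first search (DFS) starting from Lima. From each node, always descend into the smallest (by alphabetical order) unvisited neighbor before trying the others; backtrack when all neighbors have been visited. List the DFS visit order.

Lima → Dakar → Bogota → Delhi → Quito → Doha → Hanoi → Lagos → Riga → Milan → Tokyo → Porto → Tunis → Rabat → Oslo → Kyoto → Seoul

Visit Lima
Lima → Dakar
Dakar → Bogota
Bogota → Delhi
Delhi → Quito
Quito → Doha
Doha → Hanoi
Hanoi → Lagos
Lagos → Riga
Riga → Milan
Milan → Tokyo
Tokyo → Porto
Porto → Tunis
Tunis → Rabat
Rabat → Oslo
Oslo → Kyoto
Oslo → Seoul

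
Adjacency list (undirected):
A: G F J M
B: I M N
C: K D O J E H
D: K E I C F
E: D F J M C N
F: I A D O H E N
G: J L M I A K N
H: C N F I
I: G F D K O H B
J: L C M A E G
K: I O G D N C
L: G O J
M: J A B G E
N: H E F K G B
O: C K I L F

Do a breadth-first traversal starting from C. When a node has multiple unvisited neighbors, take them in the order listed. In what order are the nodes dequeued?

Visit C; enqueue K, D, O, J, E, H → queue [K, D, O, J, E, H]
Visit K; enqueue I, G, N → queue [D, O, J, E, H, I, G, N]
Visit D; enqueue F → queue [O, J, E, H, I, G, N, F]
Visit O; enqueue L → queue [J, E, H, I, G, N, F, L]
Visit J; enqueue M, A → queue [E, H, I, G, N, F, L, M, A]
Visit E → queue [H, I, G, N, F, L, M, A]
Visit H → queue [I, G, N, F, L, M, A]
Visit I; enqueue B → queue [G, N, F, L, M, A, B]
Visit G → queue [N, F, L, M, A, B]
Visit N → queue [F, L, M, A, B]
Visit F → queue [L, M, A, B]
Visit L → queue [M, A, B]
Visit M → queue [A, B]
Visit A → queue [B]
Visit B → queue []

C -> K -> D -> O -> J -> E -> H -> I -> G -> N -> F -> L -> M -> A -> B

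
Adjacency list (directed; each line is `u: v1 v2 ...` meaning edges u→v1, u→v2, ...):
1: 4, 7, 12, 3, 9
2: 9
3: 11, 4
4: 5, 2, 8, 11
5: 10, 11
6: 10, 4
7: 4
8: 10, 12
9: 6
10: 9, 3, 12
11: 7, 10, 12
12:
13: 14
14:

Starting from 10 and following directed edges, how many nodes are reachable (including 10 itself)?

BFS from 10 visits: 10, 9, 3, 12, 6, 11, 4, 7, 5, 2, 8
Reachable nodes: 11 of 14 total.

11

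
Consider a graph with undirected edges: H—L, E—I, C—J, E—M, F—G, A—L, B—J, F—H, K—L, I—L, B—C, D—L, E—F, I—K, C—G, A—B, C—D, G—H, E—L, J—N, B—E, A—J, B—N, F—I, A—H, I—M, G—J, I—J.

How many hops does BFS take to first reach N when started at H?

3

Level 0: H
Level 1: A, F, G, L
Level 2: B, C, D, E, I, J, K
Level 3: M, N
N first appears at level 3.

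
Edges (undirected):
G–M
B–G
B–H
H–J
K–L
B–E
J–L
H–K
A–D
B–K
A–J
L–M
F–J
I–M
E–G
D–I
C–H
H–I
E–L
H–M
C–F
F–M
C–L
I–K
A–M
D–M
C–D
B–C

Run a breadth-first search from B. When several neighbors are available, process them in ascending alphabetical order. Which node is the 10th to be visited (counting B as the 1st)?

M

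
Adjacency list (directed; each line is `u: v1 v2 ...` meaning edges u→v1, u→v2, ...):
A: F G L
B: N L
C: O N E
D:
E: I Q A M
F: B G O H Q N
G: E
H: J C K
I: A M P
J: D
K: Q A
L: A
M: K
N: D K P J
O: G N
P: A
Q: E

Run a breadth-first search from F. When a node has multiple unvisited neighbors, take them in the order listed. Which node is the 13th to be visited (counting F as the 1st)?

Visit F; enqueue B, G, O, H, Q, N → queue [B, G, O, H, Q, N]
Visit B; enqueue L → queue [G, O, H, Q, N, L]
Visit G; enqueue E → queue [O, H, Q, N, L, E]
Visit O → queue [H, Q, N, L, E]
Visit H; enqueue J, C, K → queue [Q, N, L, E, J, C, K]
Visit Q → queue [N, L, E, J, C, K]
Visit N; enqueue D, P → queue [L, E, J, C, K, D, P]
Visit L; enqueue A → queue [E, J, C, K, D, P, A]
Visit E; enqueue I, M → queue [J, C, K, D, P, A, I, M]
Visit J → queue [C, K, D, P, A, I, M]
Visit C → queue [K, D, P, A, I, M]
Visit K → queue [D, P, A, I, M]
Visit D → queue [P, A, I, M]
Visit P → queue [A, I, M]
Visit A → queue [I, M]
Visit I → queue [M]
Visit M → queue []

Visit order: F, B, G, O, H, Q, N, L, E, J, C, K, D, P, A, I, M

D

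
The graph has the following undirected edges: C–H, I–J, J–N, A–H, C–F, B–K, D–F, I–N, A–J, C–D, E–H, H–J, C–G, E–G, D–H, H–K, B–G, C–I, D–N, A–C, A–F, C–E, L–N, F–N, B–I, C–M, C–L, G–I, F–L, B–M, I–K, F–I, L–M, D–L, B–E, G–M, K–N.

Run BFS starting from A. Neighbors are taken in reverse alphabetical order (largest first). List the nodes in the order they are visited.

Visit A; enqueue J, H, F, C → queue [J, H, F, C]
Visit J; enqueue N, I → queue [H, F, C, N, I]
Visit H; enqueue K, E, D → queue [F, C, N, I, K, E, D]
Visit F; enqueue L → queue [C, N, I, K, E, D, L]
Visit C; enqueue M, G → queue [N, I, K, E, D, L, M, G]
Visit N → queue [I, K, E, D, L, M, G]
Visit I; enqueue B → queue [K, E, D, L, M, G, B]
Visit K → queue [E, D, L, M, G, B]
Visit E → queue [D, L, M, G, B]
Visit D → queue [L, M, G, B]
Visit L → queue [M, G, B]
Visit M → queue [G, B]
Visit G → queue [B]
Visit B → queue []

A J H F C N I K E D L M G B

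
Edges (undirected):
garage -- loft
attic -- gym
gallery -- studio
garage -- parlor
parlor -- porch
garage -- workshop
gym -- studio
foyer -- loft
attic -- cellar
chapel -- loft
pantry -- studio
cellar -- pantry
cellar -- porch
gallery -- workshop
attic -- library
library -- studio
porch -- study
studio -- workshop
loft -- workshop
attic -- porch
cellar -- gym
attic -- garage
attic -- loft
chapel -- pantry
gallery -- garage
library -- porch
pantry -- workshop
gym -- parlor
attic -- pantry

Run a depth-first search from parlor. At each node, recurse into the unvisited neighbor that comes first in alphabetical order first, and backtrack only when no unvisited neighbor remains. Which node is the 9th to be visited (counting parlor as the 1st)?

Visit parlor
parlor → garage
garage → attic
attic → cellar
cellar → gym
gym → studio
studio → gallery
gallery → workshop
workshop → loft
loft → chapel
chapel → pantry
loft → foyer
studio → library
library → porch
porch → study

Visit order: parlor, garage, attic, cellar, gym, studio, gallery, workshop, loft, chapel, pantry, foyer, library, porch, study

loft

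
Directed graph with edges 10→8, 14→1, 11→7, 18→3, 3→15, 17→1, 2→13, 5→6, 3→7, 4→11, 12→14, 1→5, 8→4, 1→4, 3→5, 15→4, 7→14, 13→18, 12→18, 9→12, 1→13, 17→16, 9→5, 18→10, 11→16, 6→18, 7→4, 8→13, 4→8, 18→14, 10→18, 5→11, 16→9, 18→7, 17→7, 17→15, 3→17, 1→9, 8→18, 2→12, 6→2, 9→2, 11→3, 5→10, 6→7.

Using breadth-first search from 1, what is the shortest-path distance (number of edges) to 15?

4

Level 0: 1
Level 1: 4, 5, 9, 13
Level 2: 2, 6, 8, 10, 11, 12, 18
Level 3: 3, 7, 14, 16
Level 4: 15, 17
15 first appears at level 4.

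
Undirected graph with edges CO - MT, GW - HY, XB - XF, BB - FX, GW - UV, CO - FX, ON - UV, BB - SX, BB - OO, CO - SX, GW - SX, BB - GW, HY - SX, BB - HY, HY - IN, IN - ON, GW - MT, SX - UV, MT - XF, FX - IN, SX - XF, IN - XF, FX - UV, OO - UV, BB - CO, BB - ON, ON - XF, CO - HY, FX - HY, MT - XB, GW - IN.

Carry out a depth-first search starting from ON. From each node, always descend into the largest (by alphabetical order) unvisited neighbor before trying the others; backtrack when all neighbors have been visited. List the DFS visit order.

ON, XF, XB, MT, GW, UV, SX, HY, IN, FX, CO, BB, OO

Visit ON
ON → XF
XF → XB
XB → MT
MT → GW
GW → UV
UV → SX
SX → HY
HY → IN
IN → FX
FX → CO
CO → BB
BB → OO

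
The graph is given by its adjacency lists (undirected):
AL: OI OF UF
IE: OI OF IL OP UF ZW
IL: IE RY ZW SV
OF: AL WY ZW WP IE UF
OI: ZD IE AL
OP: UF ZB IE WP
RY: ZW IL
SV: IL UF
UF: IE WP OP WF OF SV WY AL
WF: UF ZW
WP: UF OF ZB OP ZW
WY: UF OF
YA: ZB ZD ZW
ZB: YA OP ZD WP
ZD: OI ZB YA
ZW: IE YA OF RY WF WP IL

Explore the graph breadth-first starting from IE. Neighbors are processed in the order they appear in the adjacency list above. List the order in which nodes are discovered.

Visit IE; enqueue OI, OF, IL, OP, UF, ZW → queue [OI, OF, IL, OP, UF, ZW]
Visit OI; enqueue ZD, AL → queue [OF, IL, OP, UF, ZW, ZD, AL]
Visit OF; enqueue WY, WP → queue [IL, OP, UF, ZW, ZD, AL, WY, WP]
Visit IL; enqueue RY, SV → queue [OP, UF, ZW, ZD, AL, WY, WP, RY, SV]
Visit OP; enqueue ZB → queue [UF, ZW, ZD, AL, WY, WP, RY, SV, ZB]
Visit UF; enqueue WF → queue [ZW, ZD, AL, WY, WP, RY, SV, ZB, WF]
Visit ZW; enqueue YA → queue [ZD, AL, WY, WP, RY, SV, ZB, WF, YA]
Visit ZD → queue [AL, WY, WP, RY, SV, ZB, WF, YA]
Visit AL → queue [WY, WP, RY, SV, ZB, WF, YA]
Visit WY → queue [WP, RY, SV, ZB, WF, YA]
Visit WP → queue [RY, SV, ZB, WF, YA]
Visit RY → queue [SV, ZB, WF, YA]
Visit SV → queue [ZB, WF, YA]
Visit ZB → queue [WF, YA]
Visit WF → queue [YA]
Visit YA → queue []

IE OI OF IL OP UF ZW ZD AL WY WP RY SV ZB WF YA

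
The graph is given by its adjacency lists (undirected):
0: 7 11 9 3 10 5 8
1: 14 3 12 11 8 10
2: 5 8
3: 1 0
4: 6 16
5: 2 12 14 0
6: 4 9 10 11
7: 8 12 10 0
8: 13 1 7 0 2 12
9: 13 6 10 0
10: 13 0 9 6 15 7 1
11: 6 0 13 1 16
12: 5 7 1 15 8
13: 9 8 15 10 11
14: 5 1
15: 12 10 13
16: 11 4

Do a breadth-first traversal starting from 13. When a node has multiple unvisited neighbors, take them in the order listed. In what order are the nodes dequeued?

13 9 8 15 10 11 6 0 1 7 2 12 16 4 3 5 14

Visit 13; enqueue 9, 8, 15, 10, 11 → queue [9, 8, 15, 10, 11]
Visit 9; enqueue 6, 0 → queue [8, 15, 10, 11, 6, 0]
Visit 8; enqueue 1, 7, 2, 12 → queue [15, 10, 11, 6, 0, 1, 7, 2, 12]
Visit 15 → queue [10, 11, 6, 0, 1, 7, 2, 12]
Visit 10 → queue [11, 6, 0, 1, 7, 2, 12]
Visit 11; enqueue 16 → queue [6, 0, 1, 7, 2, 12, 16]
Visit 6; enqueue 4 → queue [0, 1, 7, 2, 12, 16, 4]
Visit 0; enqueue 3, 5 → queue [1, 7, 2, 12, 16, 4, 3, 5]
Visit 1; enqueue 14 → queue [7, 2, 12, 16, 4, 3, 5, 14]
Visit 7 → queue [2, 12, 16, 4, 3, 5, 14]
Visit 2 → queue [12, 16, 4, 3, 5, 14]
Visit 12 → queue [16, 4, 3, 5, 14]
Visit 16 → queue [4, 3, 5, 14]
Visit 4 → queue [3, 5, 14]
Visit 3 → queue [5, 14]
Visit 5 → queue [14]
Visit 14 → queue []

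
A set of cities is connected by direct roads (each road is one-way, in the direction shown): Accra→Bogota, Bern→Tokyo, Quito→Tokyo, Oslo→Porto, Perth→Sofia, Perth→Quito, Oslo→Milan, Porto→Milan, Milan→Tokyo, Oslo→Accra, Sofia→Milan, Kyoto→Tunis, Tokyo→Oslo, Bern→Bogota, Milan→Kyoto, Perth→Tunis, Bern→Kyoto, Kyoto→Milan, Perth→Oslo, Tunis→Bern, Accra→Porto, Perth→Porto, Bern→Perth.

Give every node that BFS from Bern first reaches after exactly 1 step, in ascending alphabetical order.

Level 0: Bern
Level 1: Bogota, Kyoto, Perth, Tokyo
Level 2: Milan, Oslo, Porto, Quito, Sofia, Tunis
Level 3: Accra

Bogota, Kyoto, Perth, Tokyo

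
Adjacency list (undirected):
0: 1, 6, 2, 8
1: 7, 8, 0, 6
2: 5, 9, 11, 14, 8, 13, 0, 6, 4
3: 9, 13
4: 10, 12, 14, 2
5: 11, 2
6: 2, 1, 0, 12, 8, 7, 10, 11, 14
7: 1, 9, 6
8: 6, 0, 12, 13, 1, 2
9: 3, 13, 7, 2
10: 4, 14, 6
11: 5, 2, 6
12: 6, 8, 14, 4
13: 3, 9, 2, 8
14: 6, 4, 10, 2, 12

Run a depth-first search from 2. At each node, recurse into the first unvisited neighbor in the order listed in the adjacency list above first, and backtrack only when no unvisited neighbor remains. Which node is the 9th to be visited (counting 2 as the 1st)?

Visit 2
2 → 5
5 → 11
11 → 6
6 → 1
1 → 7
7 → 9
9 → 3
3 → 13
13 → 8
8 → 0
8 → 12
12 → 14
14 → 4
4 → 10

Visit order: 2, 5, 11, 6, 1, 7, 9, 3, 13, 8, 0, 12, 14, 4, 10

13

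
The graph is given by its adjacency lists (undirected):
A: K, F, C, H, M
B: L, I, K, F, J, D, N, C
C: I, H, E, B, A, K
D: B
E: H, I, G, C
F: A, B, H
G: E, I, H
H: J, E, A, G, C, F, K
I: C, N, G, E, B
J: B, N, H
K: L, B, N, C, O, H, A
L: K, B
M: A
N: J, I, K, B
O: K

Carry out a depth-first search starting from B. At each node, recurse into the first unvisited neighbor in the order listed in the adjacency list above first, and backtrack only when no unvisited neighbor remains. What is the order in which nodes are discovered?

Visit B
B → L
L → K
K → N
N → J
J → H
H → E
E → I
I → C
C → A
A → F
A → M
I → G
K → O
B → D

B, L, K, N, J, H, E, I, C, A, F, M, G, O, D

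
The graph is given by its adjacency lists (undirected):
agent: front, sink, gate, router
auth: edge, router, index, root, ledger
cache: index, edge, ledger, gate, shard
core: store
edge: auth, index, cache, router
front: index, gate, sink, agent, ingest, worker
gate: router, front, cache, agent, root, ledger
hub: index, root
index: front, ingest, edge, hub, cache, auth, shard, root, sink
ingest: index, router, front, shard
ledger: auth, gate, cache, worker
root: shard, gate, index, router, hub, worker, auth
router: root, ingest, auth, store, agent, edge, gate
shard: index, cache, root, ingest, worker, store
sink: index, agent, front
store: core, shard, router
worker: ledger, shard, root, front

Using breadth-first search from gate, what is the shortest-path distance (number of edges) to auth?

Level 0: gate
Level 1: agent, cache, front, ledger, root, router
Level 2: auth, edge, hub, index, ingest, shard, sink, store, worker
Level 3: core
auth first appears at level 2.

2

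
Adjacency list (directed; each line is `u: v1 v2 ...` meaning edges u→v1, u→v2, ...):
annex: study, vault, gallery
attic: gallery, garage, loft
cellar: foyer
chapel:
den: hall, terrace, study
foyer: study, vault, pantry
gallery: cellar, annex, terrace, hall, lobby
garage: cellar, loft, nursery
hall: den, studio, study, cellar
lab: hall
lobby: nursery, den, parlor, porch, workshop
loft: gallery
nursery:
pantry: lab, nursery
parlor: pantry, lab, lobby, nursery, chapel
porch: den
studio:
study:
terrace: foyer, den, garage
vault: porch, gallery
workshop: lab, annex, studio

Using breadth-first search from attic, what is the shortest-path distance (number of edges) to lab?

4

Level 0: attic
Level 1: gallery, garage, loft
Level 2: annex, cellar, hall, lobby, nursery, terrace
Level 3: den, foyer, parlor, porch, studio, study, vault, workshop
Level 4: chapel, lab, pantry
lab first appears at level 4.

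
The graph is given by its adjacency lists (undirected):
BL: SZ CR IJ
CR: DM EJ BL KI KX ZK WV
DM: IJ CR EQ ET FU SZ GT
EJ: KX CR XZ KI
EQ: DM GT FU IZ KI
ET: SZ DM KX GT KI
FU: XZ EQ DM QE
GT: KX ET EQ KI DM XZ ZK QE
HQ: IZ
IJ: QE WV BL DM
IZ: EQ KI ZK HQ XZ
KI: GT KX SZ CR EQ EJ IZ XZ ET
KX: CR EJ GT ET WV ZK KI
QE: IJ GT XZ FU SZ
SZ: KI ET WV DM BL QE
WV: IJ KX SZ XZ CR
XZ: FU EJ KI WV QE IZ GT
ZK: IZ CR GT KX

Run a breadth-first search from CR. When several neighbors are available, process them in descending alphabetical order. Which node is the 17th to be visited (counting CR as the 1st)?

HQ

Visit CR; enqueue ZK, WV, KX, KI, EJ, DM, BL → queue [ZK, WV, KX, KI, EJ, DM, BL]
Visit ZK; enqueue IZ, GT → queue [WV, KX, KI, EJ, DM, BL, IZ, GT]
Visit WV; enqueue XZ, SZ, IJ → queue [KX, KI, EJ, DM, BL, IZ, GT, XZ, SZ, IJ]
Visit KX; enqueue ET → queue [KI, EJ, DM, BL, IZ, GT, XZ, SZ, IJ, ET]
Visit KI; enqueue EQ → queue [EJ, DM, BL, IZ, GT, XZ, SZ, IJ, ET, EQ]
Visit EJ → queue [DM, BL, IZ, GT, XZ, SZ, IJ, ET, EQ]
Visit DM; enqueue FU → queue [BL, IZ, GT, XZ, SZ, IJ, ET, EQ, FU]
Visit BL → queue [IZ, GT, XZ, SZ, IJ, ET, EQ, FU]
Visit IZ; enqueue HQ → queue [GT, XZ, SZ, IJ, ET, EQ, FU, HQ]
Visit GT; enqueue QE → queue [XZ, SZ, IJ, ET, EQ, FU, HQ, QE]
Visit XZ → queue [SZ, IJ, ET, EQ, FU, HQ, QE]
Visit SZ → queue [IJ, ET, EQ, FU, HQ, QE]
Visit IJ → queue [ET, EQ, FU, HQ, QE]
Visit ET → queue [EQ, FU, HQ, QE]
Visit EQ → queue [FU, HQ, QE]
Visit FU → queue [HQ, QE]
Visit HQ → queue [QE]
Visit QE → queue []

Visit order: CR, ZK, WV, KX, KI, EJ, DM, BL, IZ, GT, XZ, SZ, IJ, ET, EQ, FU, HQ, QE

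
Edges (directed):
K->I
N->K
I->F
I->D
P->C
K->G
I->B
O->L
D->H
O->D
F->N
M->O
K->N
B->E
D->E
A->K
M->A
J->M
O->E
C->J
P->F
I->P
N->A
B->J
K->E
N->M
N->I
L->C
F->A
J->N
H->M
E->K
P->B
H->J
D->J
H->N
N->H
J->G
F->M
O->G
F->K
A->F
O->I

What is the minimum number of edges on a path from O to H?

Level 0: O
Level 1: D, E, G, I, L
Level 2: B, C, F, H, J, K, P
Level 3: A, M, N
H first appears at level 2.

2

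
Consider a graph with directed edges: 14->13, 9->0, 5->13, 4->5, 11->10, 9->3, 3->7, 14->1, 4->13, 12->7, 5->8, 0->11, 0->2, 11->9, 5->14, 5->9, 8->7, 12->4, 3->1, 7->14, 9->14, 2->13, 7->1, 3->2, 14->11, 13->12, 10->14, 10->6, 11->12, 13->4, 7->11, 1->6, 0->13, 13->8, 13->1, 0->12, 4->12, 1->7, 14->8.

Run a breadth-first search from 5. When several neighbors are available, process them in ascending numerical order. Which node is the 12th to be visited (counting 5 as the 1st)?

11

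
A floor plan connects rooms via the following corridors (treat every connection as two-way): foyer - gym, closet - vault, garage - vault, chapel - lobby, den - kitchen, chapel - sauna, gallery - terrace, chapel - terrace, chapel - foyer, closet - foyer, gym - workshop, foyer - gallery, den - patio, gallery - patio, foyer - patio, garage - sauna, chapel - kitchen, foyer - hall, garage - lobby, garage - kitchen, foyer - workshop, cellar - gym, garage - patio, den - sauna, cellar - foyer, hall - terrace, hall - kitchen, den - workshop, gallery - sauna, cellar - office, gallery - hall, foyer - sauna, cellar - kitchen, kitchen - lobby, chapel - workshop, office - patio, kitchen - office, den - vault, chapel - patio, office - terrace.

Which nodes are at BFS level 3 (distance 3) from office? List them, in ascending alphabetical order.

closet, sauna, vault, workshop

Level 0: office
Level 1: cellar, kitchen, patio, terrace
Level 2: chapel, den, foyer, gallery, garage, gym, hall, lobby
Level 3: closet, sauna, vault, workshop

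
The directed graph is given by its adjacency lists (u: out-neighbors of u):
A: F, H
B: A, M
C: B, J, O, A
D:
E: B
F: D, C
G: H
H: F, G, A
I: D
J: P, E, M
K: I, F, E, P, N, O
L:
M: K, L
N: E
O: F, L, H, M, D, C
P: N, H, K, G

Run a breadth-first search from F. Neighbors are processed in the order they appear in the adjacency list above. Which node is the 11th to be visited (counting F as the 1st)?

L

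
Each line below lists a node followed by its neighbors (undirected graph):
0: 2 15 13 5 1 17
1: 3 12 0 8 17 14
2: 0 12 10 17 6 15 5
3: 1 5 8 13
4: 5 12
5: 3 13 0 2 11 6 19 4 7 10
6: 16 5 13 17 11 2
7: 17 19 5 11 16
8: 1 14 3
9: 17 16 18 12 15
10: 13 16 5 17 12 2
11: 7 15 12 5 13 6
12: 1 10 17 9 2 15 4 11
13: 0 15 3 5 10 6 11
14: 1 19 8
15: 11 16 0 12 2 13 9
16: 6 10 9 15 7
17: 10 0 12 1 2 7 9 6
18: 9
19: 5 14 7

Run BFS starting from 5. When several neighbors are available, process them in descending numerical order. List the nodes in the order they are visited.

5 -> 19 -> 13 -> 11 -> 10 -> 7 -> 6 -> 4 -> 3 -> 2 -> 0 -> 14 -> 15 -> 12 -> 17 -> 16 -> 8 -> 1 -> 9 -> 18

Visit 5; enqueue 19, 13, 11, 10, 7, 6, 4, 3, 2, 0 → queue [19, 13, 11, 10, 7, 6, 4, 3, 2, 0]
Visit 19; enqueue 14 → queue [13, 11, 10, 7, 6, 4, 3, 2, 0, 14]
Visit 13; enqueue 15 → queue [11, 10, 7, 6, 4, 3, 2, 0, 14, 15]
Visit 11; enqueue 12 → queue [10, 7, 6, 4, 3, 2, 0, 14, 15, 12]
Visit 10; enqueue 17, 16 → queue [7, 6, 4, 3, 2, 0, 14, 15, 12, 17, 16]
Visit 7 → queue [6, 4, 3, 2, 0, 14, 15, 12, 17, 16]
Visit 6 → queue [4, 3, 2, 0, 14, 15, 12, 17, 16]
Visit 4 → queue [3, 2, 0, 14, 15, 12, 17, 16]
Visit 3; enqueue 8, 1 → queue [2, 0, 14, 15, 12, 17, 16, 8, 1]
Visit 2 → queue [0, 14, 15, 12, 17, 16, 8, 1]
Visit 0 → queue [14, 15, 12, 17, 16, 8, 1]
Visit 14 → queue [15, 12, 17, 16, 8, 1]
Visit 15; enqueue 9 → queue [12, 17, 16, 8, 1, 9]
Visit 12 → queue [17, 16, 8, 1, 9]
Visit 17 → queue [16, 8, 1, 9]
Visit 16 → queue [8, 1, 9]
Visit 8 → queue [1, 9]
Visit 1 → queue [9]
Visit 9; enqueue 18 → queue [18]
Visit 18 → queue []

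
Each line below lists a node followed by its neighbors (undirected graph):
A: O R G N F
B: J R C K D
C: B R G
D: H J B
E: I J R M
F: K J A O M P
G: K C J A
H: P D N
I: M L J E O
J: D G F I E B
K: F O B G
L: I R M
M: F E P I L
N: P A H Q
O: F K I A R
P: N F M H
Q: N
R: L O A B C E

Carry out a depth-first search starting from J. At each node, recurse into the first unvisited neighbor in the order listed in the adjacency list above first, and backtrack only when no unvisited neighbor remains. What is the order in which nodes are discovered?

Visit J
J → D
D → H
H → P
P → N
N → A
A → O
O → F
F → K
K → B
B → R
R → L
L → I
I → M
M → E
R → C
C → G
N → Q

J D H P N A O F K B R L I M E C G Q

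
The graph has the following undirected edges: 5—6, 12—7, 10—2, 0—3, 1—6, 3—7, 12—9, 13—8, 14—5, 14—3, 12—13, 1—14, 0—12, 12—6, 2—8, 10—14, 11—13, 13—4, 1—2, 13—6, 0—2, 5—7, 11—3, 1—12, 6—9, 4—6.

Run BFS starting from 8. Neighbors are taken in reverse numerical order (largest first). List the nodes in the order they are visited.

8 → 13 → 2 → 12 → 11 → 6 → 4 → 10 → 1 → 0 → 9 → 7 → 3 → 5 → 14

Visit 8; enqueue 13, 2 → queue [13, 2]
Visit 13; enqueue 12, 11, 6, 4 → queue [2, 12, 11, 6, 4]
Visit 2; enqueue 10, 1, 0 → queue [12, 11, 6, 4, 10, 1, 0]
Visit 12; enqueue 9, 7 → queue [11, 6, 4, 10, 1, 0, 9, 7]
Visit 11; enqueue 3 → queue [6, 4, 10, 1, 0, 9, 7, 3]
Visit 6; enqueue 5 → queue [4, 10, 1, 0, 9, 7, 3, 5]
Visit 4 → queue [10, 1, 0, 9, 7, 3, 5]
Visit 10; enqueue 14 → queue [1, 0, 9, 7, 3, 5, 14]
Visit 1 → queue [0, 9, 7, 3, 5, 14]
Visit 0 → queue [9, 7, 3, 5, 14]
Visit 9 → queue [7, 3, 5, 14]
Visit 7 → queue [3, 5, 14]
Visit 3 → queue [5, 14]
Visit 5 → queue [14]
Visit 14 → queue []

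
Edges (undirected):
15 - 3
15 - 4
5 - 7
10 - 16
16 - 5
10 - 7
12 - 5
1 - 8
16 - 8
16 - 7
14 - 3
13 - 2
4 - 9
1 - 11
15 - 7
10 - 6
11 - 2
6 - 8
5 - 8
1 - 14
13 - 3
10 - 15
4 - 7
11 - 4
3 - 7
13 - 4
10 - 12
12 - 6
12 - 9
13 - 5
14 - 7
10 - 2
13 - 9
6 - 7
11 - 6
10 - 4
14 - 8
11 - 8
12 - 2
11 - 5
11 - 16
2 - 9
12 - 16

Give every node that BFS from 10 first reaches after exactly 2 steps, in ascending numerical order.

3, 5, 8, 9, 11, 13, 14

Level 0: 10
Level 1: 2, 4, 6, 7, 12, 15, 16
Level 2: 3, 5, 8, 9, 11, 13, 14
Level 3: 1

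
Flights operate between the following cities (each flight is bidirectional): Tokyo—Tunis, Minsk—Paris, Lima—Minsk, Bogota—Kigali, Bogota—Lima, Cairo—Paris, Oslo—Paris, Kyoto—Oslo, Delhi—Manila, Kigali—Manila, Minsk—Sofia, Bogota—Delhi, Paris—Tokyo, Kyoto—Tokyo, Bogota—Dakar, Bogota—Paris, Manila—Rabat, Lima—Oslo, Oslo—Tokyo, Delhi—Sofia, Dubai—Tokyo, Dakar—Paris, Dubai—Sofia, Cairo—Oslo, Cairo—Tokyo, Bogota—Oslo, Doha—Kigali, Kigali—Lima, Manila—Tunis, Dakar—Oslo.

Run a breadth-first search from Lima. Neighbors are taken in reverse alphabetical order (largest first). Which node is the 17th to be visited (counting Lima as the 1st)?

Visit Lima; enqueue Oslo, Minsk, Kigali, Bogota → queue [Oslo, Minsk, Kigali, Bogota]
Visit Oslo; enqueue Tokyo, Paris, Kyoto, Dakar, Cairo → queue [Minsk, Kigali, Bogota, Tokyo, Paris, Kyoto, Dakar, Cairo]
Visit Minsk; enqueue Sofia → queue [Kigali, Bogota, Tokyo, Paris, Kyoto, Dakar, Cairo, Sofia]
Visit Kigali; enqueue Manila, Doha → queue [Bogota, Tokyo, Paris, Kyoto, Dakar, Cairo, Sofia, Manila, Doha]
Visit Bogota; enqueue Delhi → queue [Tokyo, Paris, Kyoto, Dakar, Cairo, Sofia, Manila, Doha, Delhi]
Visit Tokyo; enqueue Tunis, Dubai → queue [Paris, Kyoto, Dakar, Cairo, Sofia, Manila, Doha, Delhi, Tunis, Dubai]
Visit Paris → queue [Kyoto, Dakar, Cairo, Sofia, Manila, Doha, Delhi, Tunis, Dubai]
Visit Kyoto → queue [Dakar, Cairo, Sofia, Manila, Doha, Delhi, Tunis, Dubai]
Visit Dakar → queue [Cairo, Sofia, Manila, Doha, Delhi, Tunis, Dubai]
Visit Cairo → queue [Sofia, Manila, Doha, Delhi, Tunis, Dubai]
Visit Sofia → queue [Manila, Doha, Delhi, Tunis, Dubai]
Visit Manila; enqueue Rabat → queue [Doha, Delhi, Tunis, Dubai, Rabat]
Visit Doha → queue [Delhi, Tunis, Dubai, Rabat]
Visit Delhi → queue [Tunis, Dubai, Rabat]
Visit Tunis → queue [Dubai, Rabat]
Visit Dubai → queue [Rabat]
Visit Rabat → queue []

Visit order: Lima, Oslo, Minsk, Kigali, Bogota, Tokyo, Paris, Kyoto, Dakar, Cairo, Sofia, Manila, Doha, Delhi, Tunis, Dubai, Rabat

Rabat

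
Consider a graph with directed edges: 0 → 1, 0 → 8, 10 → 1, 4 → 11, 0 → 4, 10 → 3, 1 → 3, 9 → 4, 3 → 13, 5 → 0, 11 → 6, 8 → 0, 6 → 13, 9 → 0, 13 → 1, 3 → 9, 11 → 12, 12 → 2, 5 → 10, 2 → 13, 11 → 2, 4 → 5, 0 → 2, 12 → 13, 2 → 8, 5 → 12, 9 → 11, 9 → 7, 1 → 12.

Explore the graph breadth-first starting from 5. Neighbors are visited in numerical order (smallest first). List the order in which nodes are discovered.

5, 0, 10, 12, 1, 2, 4, 8, 3, 13, 11, 9, 6, 7

Visit 5; enqueue 0, 10, 12 → queue [0, 10, 12]
Visit 0; enqueue 1, 2, 4, 8 → queue [10, 12, 1, 2, 4, 8]
Visit 10; enqueue 3 → queue [12, 1, 2, 4, 8, 3]
Visit 12; enqueue 13 → queue [1, 2, 4, 8, 3, 13]
Visit 1 → queue [2, 4, 8, 3, 13]
Visit 2 → queue [4, 8, 3, 13]
Visit 4; enqueue 11 → queue [8, 3, 13, 11]
Visit 8 → queue [3, 13, 11]
Visit 3; enqueue 9 → queue [13, 11, 9]
Visit 13 → queue [11, 9]
Visit 11; enqueue 6 → queue [9, 6]
Visit 9; enqueue 7 → queue [6, 7]
Visit 6 → queue [7]
Visit 7 → queue []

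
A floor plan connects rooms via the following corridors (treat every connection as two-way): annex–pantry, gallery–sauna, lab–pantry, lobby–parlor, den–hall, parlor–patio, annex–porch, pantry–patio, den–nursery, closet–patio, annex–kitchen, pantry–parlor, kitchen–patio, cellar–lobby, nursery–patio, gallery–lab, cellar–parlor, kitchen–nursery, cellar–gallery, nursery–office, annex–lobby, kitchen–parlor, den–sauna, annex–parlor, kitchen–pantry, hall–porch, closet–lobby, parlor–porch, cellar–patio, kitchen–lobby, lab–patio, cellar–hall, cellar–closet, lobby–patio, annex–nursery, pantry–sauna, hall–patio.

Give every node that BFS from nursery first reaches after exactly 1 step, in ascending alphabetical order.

Level 0: nursery
Level 1: annex, den, kitchen, office, patio
Level 2: cellar, closet, hall, lab, lobby, pantry, parlor, porch, sauna
Level 3: gallery

annex, den, kitchen, office, patio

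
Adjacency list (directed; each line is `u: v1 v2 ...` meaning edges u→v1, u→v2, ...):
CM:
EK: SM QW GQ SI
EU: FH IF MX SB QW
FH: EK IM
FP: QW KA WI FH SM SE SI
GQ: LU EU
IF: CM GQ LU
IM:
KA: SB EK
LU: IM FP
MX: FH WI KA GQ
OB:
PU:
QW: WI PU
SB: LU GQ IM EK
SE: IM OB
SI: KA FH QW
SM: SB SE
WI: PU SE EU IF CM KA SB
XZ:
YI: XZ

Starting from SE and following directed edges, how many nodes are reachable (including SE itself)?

3

BFS from SE visits: SE, OB, IM
Reachable nodes: 3 of 21 total.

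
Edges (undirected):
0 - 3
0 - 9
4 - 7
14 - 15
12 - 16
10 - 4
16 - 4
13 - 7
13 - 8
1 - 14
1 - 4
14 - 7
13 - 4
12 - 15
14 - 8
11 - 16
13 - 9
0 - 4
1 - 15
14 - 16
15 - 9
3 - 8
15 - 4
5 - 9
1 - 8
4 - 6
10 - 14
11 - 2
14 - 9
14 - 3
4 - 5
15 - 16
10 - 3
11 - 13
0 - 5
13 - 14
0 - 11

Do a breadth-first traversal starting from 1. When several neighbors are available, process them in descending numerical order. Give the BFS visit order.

1 -> 15 -> 14 -> 8 -> 4 -> 16 -> 12 -> 9 -> 13 -> 10 -> 7 -> 3 -> 6 -> 5 -> 0 -> 11 -> 2

Visit 1; enqueue 15, 14, 8, 4 → queue [15, 14, 8, 4]
Visit 15; enqueue 16, 12, 9 → queue [14, 8, 4, 16, 12, 9]
Visit 14; enqueue 13, 10, 7, 3 → queue [8, 4, 16, 12, 9, 13, 10, 7, 3]
Visit 8 → queue [4, 16, 12, 9, 13, 10, 7, 3]
Visit 4; enqueue 6, 5, 0 → queue [16, 12, 9, 13, 10, 7, 3, 6, 5, 0]
Visit 16; enqueue 11 → queue [12, 9, 13, 10, 7, 3, 6, 5, 0, 11]
Visit 12 → queue [9, 13, 10, 7, 3, 6, 5, 0, 11]
Visit 9 → queue [13, 10, 7, 3, 6, 5, 0, 11]
Visit 13 → queue [10, 7, 3, 6, 5, 0, 11]
Visit 10 → queue [7, 3, 6, 5, 0, 11]
Visit 7 → queue [3, 6, 5, 0, 11]
Visit 3 → queue [6, 5, 0, 11]
Visit 6 → queue [5, 0, 11]
Visit 5 → queue [0, 11]
Visit 0 → queue [11]
Visit 11; enqueue 2 → queue [2]
Visit 2 → queue []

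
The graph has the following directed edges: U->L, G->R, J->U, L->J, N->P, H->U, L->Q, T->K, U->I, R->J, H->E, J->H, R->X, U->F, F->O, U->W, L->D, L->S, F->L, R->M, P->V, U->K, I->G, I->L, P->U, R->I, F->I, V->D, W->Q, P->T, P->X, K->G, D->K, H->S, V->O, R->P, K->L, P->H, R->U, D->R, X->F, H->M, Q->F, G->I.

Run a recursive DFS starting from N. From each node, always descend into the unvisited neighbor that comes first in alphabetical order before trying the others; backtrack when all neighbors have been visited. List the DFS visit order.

N P H E M S U F I G R J X L D K Q O W T V

Visit N
N → P
P → H
H → E
H → M
H → S
H → U
U → F
F → I
I → G
G → R
R → J
R → X
I → L
L → D
D → K
L → Q
F → O
U → W
P → T
P → V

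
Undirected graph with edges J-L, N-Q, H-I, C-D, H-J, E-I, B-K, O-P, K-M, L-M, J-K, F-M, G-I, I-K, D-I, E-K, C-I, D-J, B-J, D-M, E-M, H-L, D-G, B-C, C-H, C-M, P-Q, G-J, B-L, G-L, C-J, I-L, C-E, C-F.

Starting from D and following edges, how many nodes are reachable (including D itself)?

12

BFS from D visits: D, M, J, I, G, C, L, K, F, E, H, B
Reachable nodes: 12 of 16 total.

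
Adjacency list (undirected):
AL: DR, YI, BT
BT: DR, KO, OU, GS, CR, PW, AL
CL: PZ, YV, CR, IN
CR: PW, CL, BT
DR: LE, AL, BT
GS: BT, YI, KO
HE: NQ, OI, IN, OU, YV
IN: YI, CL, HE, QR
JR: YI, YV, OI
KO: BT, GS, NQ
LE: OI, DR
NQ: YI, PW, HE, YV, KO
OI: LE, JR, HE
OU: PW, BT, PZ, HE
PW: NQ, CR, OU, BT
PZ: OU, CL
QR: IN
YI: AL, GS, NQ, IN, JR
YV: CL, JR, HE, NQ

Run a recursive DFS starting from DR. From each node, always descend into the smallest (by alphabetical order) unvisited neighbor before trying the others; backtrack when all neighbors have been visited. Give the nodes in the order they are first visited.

DR → AL → BT → CR → CL → IN → HE → NQ → KO → GS → YI → JR → OI → LE → YV → PW → OU → PZ → QR

Visit DR
DR → AL
AL → BT
BT → CR
CR → CL
CL → IN
IN → HE
HE → NQ
NQ → KO
KO → GS
GS → YI
YI → JR
JR → OI
OI → LE
JR → YV
NQ → PW
PW → OU
OU → PZ
IN → QR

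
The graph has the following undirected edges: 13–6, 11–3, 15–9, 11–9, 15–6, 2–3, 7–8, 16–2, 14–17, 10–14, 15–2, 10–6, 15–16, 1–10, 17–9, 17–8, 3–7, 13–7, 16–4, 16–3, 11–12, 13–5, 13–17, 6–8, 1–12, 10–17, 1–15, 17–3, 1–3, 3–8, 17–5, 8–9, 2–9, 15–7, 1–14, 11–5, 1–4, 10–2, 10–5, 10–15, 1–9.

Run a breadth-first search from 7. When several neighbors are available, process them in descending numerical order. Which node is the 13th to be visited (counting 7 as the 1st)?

5

Visit 7; enqueue 15, 13, 8, 3 → queue [15, 13, 8, 3]
Visit 15; enqueue 16, 10, 9, 6, 2, 1 → queue [13, 8, 3, 16, 10, 9, 6, 2, 1]
Visit 13; enqueue 17, 5 → queue [8, 3, 16, 10, 9, 6, 2, 1, 17, 5]
Visit 8 → queue [3, 16, 10, 9, 6, 2, 1, 17, 5]
Visit 3; enqueue 11 → queue [16, 10, 9, 6, 2, 1, 17, 5, 11]
Visit 16; enqueue 4 → queue [10, 9, 6, 2, 1, 17, 5, 11, 4]
Visit 10; enqueue 14 → queue [9, 6, 2, 1, 17, 5, 11, 4, 14]
Visit 9 → queue [6, 2, 1, 17, 5, 11, 4, 14]
Visit 6 → queue [2, 1, 17, 5, 11, 4, 14]
Visit 2 → queue [1, 17, 5, 11, 4, 14]
Visit 1; enqueue 12 → queue [17, 5, 11, 4, 14, 12]
Visit 17 → queue [5, 11, 4, 14, 12]
Visit 5 → queue [11, 4, 14, 12]
Visit 11 → queue [4, 14, 12]
Visit 4 → queue [14, 12]
Visit 14 → queue [12]
Visit 12 → queue []

Visit order: 7, 15, 13, 8, 3, 16, 10, 9, 6, 2, 1, 17, 5, 11, 4, 14, 12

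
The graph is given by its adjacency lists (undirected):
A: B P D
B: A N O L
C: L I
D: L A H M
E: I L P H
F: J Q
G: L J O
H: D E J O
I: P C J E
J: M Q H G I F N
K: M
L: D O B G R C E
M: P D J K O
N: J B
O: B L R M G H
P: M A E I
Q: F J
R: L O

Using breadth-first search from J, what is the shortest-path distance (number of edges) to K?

2

Level 0: J
Level 1: F, G, H, I, M, N, Q
Level 2: B, C, D, E, K, L, O, P
Level 3: A, R
K first appears at level 2.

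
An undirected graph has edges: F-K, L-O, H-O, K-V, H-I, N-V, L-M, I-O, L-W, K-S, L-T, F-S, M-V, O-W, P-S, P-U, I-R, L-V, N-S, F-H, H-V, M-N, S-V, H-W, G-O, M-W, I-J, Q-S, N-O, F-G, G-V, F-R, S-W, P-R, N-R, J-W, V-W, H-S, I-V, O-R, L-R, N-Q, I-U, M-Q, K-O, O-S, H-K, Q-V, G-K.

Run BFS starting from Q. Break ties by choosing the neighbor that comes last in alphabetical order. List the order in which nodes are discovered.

Q, V, S, N, M, W, L, K, I, H, G, P, O, F, R, J, T, U

Visit Q; enqueue V, S, N, M → queue [V, S, N, M]
Visit V; enqueue W, L, K, I, H, G → queue [S, N, M, W, L, K, I, H, G]
Visit S; enqueue P, O, F → queue [N, M, W, L, K, I, H, G, P, O, F]
Visit N; enqueue R → queue [M, W, L, K, I, H, G, P, O, F, R]
Visit M → queue [W, L, K, I, H, G, P, O, F, R]
Visit W; enqueue J → queue [L, K, I, H, G, P, O, F, R, J]
Visit L; enqueue T → queue [K, I, H, G, P, O, F, R, J, T]
Visit K → queue [I, H, G, P, O, F, R, J, T]
Visit I; enqueue U → queue [H, G, P, O, F, R, J, T, U]
Visit H → queue [G, P, O, F, R, J, T, U]
Visit G → queue [P, O, F, R, J, T, U]
Visit P → queue [O, F, R, J, T, U]
Visit O → queue [F, R, J, T, U]
Visit F → queue [R, J, T, U]
Visit R → queue [J, T, U]
Visit J → queue [T, U]
Visit T → queue [U]
Visit U → queue []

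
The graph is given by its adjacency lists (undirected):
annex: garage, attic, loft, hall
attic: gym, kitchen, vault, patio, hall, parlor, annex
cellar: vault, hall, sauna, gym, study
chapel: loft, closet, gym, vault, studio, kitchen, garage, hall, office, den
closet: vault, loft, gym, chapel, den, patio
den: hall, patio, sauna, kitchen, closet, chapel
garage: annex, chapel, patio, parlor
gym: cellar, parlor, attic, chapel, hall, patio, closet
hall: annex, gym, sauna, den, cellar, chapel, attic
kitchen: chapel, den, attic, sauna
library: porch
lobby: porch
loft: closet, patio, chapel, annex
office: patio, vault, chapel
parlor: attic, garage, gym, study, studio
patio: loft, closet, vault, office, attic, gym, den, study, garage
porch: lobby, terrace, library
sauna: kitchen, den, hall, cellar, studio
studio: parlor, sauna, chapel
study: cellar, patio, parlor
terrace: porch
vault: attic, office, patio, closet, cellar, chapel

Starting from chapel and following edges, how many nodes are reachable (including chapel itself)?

18

BFS from chapel visits: chapel, loft, closet, gym, vault, studio, kitchen, garage, hall, office, den, patio, annex, cellar, parlor, attic, sauna, study
Reachable nodes: 18 of 22 total.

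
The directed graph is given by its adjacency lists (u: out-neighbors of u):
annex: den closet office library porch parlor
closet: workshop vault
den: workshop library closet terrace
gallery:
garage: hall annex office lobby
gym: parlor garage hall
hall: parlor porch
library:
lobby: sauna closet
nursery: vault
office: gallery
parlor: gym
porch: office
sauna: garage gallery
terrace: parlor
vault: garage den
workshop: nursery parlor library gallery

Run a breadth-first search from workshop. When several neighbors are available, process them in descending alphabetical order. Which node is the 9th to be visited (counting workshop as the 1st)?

garage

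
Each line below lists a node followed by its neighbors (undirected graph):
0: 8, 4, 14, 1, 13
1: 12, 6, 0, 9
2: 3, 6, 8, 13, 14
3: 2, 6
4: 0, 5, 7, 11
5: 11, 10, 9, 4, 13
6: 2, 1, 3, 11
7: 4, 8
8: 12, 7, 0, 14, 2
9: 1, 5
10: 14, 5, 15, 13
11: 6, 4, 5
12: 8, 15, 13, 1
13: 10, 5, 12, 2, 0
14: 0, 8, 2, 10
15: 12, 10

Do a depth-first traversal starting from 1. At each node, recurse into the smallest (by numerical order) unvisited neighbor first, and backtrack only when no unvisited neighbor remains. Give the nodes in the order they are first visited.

Visit 1
1 → 0
0 → 4
4 → 5
5 → 9
5 → 10
10 → 13
13 → 2
2 → 3
3 → 6
6 → 11
2 → 8
8 → 7
8 → 12
12 → 15
8 → 14

1, 0, 4, 5, 9, 10, 13, 2, 3, 6, 11, 8, 7, 12, 15, 14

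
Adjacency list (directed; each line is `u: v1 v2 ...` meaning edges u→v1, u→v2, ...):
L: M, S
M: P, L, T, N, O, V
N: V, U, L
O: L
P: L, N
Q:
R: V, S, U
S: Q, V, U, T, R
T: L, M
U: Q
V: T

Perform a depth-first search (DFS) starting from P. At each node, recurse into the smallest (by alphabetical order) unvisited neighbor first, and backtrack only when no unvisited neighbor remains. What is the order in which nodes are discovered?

P, L, M, N, U, Q, V, T, O, S, R

Visit P
P → L
L → M
M → N
N → U
U → Q
N → V
V → T
M → O
L → S
S → R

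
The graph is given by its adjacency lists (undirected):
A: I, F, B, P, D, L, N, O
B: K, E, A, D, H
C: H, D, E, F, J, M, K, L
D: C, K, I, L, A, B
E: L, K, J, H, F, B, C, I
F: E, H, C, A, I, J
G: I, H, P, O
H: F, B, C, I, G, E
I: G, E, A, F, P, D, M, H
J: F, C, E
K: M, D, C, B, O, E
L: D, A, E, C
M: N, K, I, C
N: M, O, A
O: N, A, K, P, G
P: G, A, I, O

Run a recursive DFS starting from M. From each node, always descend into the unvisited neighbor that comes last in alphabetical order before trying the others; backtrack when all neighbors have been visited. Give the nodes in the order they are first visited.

Visit M
M → N
N → O
O → P
P → I
I → H
H → G
H → F
F → J
J → E
E → L
L → D
D → K
K → C
K → B
B → A

M → N → O → P → I → H → G → F → J → E → L → D → K → C → B → A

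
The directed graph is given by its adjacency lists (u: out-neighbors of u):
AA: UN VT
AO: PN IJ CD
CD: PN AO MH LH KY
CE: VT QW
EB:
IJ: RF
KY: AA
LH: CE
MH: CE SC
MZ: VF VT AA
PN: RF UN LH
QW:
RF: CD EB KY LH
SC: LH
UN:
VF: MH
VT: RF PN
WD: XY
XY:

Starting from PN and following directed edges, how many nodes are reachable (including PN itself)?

BFS from PN visits: PN, RF, UN, LH, CD, EB, KY, CE, AO, MH, AA, VT, QW, IJ, SC
Reachable nodes: 15 of 19 total.

15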